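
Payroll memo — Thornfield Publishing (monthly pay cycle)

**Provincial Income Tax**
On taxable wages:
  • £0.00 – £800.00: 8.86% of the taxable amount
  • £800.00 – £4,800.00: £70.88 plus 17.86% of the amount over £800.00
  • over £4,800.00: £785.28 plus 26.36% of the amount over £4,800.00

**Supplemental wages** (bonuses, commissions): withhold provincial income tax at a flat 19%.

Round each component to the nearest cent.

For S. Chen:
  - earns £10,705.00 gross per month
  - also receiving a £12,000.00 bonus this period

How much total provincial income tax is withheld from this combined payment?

£4,621.84

Provincial Income Tax: taxable = £10,705.00
  £785.28 + 26.36% × (£10,705.00 − £4,800.00) = £785.28 + 26.36% × £5,905.00 = £2,341.84
Supplemental (19% flat on bonus): 19% × £12,000.00 = £2,280.00
Total provincial income tax: £2,341.84 + £2,280.00 = £4,621.84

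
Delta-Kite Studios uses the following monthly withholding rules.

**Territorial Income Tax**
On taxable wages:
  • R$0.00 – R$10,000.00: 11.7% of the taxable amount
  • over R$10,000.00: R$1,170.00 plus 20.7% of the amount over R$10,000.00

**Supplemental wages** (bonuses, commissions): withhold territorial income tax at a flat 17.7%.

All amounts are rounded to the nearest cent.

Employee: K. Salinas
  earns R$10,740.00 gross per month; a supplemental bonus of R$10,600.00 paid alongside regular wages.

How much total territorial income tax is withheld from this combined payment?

Territorial Income Tax: taxable = R$10,740.00
  R$1,170.00 + 20.7% × (R$10,740.00 − R$10,000.00) = R$1,170.00 + 20.7% × R$740.00 = R$1,323.18
Supplemental (17.7% flat on bonus): 17.7% × R$10,600.00 = R$1,876.20
Total territorial income tax: R$1,323.18 + R$1,876.20 = R$3,199.38

R$3,199.38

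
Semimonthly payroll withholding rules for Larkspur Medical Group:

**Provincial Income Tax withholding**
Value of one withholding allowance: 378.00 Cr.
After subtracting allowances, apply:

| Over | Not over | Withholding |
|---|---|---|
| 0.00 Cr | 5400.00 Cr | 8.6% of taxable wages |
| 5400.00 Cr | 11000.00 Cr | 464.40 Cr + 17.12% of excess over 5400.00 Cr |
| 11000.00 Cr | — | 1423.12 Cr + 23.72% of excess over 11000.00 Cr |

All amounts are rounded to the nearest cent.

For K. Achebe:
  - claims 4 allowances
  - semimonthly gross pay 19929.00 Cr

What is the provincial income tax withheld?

3182.43 Cr

Provincial Income Tax: taxable = 19929.00 Cr − 4×378.00 Cr = 18417.00 Cr
  1423.12 Cr + 23.72% × (18417.00 Cr − 11000.00 Cr) = 1423.12 Cr + 23.72% × 7417.00 Cr = 3182.43 Cr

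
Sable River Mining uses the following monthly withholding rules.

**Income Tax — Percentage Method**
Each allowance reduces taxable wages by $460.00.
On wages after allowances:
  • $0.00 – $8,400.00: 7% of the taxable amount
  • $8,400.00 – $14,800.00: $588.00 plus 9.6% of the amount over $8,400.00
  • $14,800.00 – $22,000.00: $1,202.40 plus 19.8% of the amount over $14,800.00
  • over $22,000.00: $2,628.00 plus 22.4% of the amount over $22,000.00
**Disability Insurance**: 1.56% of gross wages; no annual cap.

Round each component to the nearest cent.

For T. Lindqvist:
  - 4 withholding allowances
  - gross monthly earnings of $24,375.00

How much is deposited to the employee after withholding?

Income Tax: taxable = $24,375.00 − 4×$460.00 = $22,535.00
  $2,628.00 + 22.4% × ($22,535.00 − $22,000.00) = $2,628.00 + 22.4% × $535.00 = $2,747.84
Disability Insurance: 1.56% × $24,375.00 = $380.25
Total withheld: $2,747.84 + $380.25 = $3,128.09
Net pay: $24,375.00 − $3,128.09 = $21,246.91

$21,246.91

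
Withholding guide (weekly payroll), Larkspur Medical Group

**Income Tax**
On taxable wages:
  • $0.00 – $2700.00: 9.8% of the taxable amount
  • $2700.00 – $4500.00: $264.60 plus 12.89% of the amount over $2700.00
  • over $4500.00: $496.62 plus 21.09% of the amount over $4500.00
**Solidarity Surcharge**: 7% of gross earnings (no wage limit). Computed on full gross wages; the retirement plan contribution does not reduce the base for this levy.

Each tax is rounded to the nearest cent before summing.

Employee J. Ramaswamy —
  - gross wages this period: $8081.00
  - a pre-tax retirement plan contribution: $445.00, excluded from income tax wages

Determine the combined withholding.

Income Tax: taxable = $8081.00 − $445.00 = $7636.00
  $496.62 + 21.09% × ($7636.00 − $4500.00) = $496.62 + 21.09% × $3136.00 = $1158.00
Solidarity Surcharge: 7% × $8081.00 = $565.67
Total: $1158.00 + $565.67 = $1723.67

$1723.67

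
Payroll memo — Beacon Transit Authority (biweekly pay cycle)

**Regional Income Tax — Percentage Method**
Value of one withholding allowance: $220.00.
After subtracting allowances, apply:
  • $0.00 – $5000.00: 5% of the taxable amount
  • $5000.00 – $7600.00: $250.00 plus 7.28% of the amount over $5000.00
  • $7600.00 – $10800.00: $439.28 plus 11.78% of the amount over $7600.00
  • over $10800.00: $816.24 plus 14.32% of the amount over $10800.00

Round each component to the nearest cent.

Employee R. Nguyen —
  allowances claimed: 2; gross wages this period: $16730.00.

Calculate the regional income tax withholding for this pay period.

Regional Income Tax: taxable = $16730.00 − 2×$220.00 = $16290.00
  $816.24 + 14.32% × ($16290.00 − $10800.00) = $816.24 + 14.32% × $5490.00 = $1602.41

$1602.41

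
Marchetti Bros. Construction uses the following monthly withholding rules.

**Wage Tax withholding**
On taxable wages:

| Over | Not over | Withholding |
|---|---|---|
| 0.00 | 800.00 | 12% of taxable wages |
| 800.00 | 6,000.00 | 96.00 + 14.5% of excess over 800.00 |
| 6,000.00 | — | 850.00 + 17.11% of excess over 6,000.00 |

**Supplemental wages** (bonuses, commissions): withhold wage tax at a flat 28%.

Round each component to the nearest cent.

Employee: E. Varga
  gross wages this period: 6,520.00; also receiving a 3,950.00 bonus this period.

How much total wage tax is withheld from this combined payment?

2,044.97

Wage Tax: taxable = 6,520.00
  850.00 + 17.11% × (6,520.00 − 6,000.00) = 850.00 + 17.11% × 520.00 = 938.97
Supplemental (28% flat on bonus): 28% × 3,950.00 = 1,106.00
Total wage tax: 938.97 + 1,106.00 = 2,044.97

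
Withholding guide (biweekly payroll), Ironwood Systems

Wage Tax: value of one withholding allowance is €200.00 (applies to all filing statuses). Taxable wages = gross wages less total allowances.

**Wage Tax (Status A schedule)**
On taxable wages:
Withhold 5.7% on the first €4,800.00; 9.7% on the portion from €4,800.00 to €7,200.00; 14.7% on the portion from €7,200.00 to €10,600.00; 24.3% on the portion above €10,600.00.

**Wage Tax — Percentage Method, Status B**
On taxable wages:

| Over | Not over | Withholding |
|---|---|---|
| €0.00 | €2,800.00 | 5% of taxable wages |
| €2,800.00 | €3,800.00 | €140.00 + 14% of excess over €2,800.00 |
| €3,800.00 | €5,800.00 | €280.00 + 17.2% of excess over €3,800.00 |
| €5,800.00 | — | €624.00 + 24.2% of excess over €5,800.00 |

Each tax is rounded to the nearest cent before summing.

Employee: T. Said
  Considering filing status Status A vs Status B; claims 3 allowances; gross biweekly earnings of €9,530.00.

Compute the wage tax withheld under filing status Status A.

€760.71

Wage Tax (Status A): taxable = €9,530.00 − 3×€200.00 = €8,930.00
  €506.40 + 14.7% × (€8,930.00 − €7,200.00) = €506.40 + 14.7% × €1,730.00 = €760.71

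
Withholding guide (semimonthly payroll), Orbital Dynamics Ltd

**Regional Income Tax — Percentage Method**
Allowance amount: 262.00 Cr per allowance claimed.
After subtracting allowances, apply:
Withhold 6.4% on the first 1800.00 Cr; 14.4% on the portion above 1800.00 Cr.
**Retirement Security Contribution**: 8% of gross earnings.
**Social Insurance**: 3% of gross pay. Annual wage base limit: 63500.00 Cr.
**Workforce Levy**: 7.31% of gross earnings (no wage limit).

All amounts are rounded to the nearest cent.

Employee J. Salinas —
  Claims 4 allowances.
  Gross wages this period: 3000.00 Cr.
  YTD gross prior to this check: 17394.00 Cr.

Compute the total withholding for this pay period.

Regional Income Tax: taxable = 3000.00 Cr − 4×262.00 Cr = 1952.00 Cr
  115.20 Cr + 14.4% × (1952.00 Cr − 1800.00 Cr) = 115.20 Cr + 14.4% × 152.00 Cr = 137.09 Cr
Retirement Security Contribution: 8% × 3000.00 Cr = 240.00 Cr
Social Insurance: 3% × 3000.00 Cr = 90.00 Cr
Workforce Levy: 7.31% × 3000.00 Cr = 219.30 Cr
Total: 137.09 Cr + 240.00 Cr + 90.00 Cr + 219.30 Cr = 686.39 Cr

686.39 Cr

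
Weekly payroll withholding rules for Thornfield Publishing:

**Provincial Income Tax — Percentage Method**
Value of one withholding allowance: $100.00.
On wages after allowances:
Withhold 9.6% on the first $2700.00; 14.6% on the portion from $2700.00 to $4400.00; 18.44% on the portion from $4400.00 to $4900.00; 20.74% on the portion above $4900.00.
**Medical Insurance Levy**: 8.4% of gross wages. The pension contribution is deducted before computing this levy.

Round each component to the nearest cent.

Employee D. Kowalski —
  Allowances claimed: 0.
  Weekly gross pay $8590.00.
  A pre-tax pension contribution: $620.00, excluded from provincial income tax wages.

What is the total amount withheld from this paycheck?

Provincial Income Tax: taxable = $8590.00 − $620.00 = $7970.00
  $599.60 + 20.74% × ($7970.00 − $4900.00) = $599.60 + 20.74% × $3070.00 = $1236.32
Medical Insurance Levy: 8.4% × $7970.00 = $669.48
Total: $1236.32 + $669.48 = $1905.80

$1905.80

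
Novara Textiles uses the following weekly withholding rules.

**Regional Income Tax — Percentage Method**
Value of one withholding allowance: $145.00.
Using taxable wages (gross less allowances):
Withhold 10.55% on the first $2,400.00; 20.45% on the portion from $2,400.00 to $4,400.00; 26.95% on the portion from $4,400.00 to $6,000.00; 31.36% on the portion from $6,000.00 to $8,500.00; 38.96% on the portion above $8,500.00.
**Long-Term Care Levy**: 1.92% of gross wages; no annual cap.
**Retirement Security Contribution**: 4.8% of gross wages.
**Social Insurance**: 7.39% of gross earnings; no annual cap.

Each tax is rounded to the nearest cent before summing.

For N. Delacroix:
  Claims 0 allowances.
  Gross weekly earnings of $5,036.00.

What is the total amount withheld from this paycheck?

Regional Income Tax: taxable = $5,036.00
  $662.20 + 26.95% × ($5,036.00 − $4,400.00) = $662.20 + 26.95% × $636.00 = $833.60
Long-Term Care Levy: 1.92% × $5,036.00 = $96.69
Retirement Security Contribution: 4.8% × $5,036.00 = $241.73
Social Insurance: 7.39% × $5,036.00 = $372.16
Total: $833.60 + $96.69 + $241.73 + $372.16 = $1,544.18

$1,544.18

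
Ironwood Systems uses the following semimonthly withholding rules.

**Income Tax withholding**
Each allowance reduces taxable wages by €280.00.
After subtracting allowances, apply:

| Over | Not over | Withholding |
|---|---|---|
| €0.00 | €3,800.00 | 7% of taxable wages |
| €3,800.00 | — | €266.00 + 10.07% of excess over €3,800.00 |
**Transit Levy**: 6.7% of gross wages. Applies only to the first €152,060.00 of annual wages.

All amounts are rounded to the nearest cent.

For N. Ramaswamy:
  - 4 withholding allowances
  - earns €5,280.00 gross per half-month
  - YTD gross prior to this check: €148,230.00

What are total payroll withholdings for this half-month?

€558.86

Income Tax: taxable = €5,280.00 − 4×€280.00 = €4,160.00
  €266.00 + 10.07% × (€4,160.00 − €3,800.00) = €266.00 + 10.07% × €360.00 = €302.25
Transit Levy: cap €152,060.00 − YTD €148,230.00 = €3,830.00 subject; 6.7% × €3,830.00 = €256.61
Total: €302.25 + €256.61 = €558.86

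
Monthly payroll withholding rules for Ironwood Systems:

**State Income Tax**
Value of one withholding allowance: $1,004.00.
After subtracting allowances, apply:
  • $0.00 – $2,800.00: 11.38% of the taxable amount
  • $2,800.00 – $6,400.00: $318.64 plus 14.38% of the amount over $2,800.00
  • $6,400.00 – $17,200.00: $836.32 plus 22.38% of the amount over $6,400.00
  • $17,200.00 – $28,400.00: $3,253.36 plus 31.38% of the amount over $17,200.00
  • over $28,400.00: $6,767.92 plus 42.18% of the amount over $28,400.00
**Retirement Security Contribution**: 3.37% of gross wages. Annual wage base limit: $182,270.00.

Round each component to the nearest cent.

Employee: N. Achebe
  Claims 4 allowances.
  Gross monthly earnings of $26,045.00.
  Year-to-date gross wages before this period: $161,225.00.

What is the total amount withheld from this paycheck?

$5,477.92

State Income Tax: taxable = $26,045.00 − 4×$1,004.00 = $22,029.00
  $3,253.36 + 31.38% × ($22,029.00 − $17,200.00) = $3,253.36 + 31.38% × $4,829.00 = $4,768.70
Retirement Security Contribution: cap $182,270.00 − YTD $161,225.00 = $21,045.00 subject; 3.37% × $21,045.00 = $709.22
Total: $4,768.70 + $709.22 = $5,477.92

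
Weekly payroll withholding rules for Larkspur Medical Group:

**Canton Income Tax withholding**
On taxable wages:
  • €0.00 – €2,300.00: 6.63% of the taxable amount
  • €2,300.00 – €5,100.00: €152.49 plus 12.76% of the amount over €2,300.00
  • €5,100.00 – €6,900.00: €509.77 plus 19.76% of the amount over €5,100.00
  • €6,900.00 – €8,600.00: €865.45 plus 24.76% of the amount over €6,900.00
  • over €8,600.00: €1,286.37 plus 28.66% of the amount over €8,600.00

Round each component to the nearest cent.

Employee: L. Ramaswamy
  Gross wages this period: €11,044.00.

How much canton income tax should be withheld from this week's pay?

Canton Income Tax: taxable = €11,044.00
  €1,286.37 + 28.66% × (€11,044.00 − €8,600.00) = €1,286.37 + 28.66% × €2,444.00 = €1,986.82

€1,986.82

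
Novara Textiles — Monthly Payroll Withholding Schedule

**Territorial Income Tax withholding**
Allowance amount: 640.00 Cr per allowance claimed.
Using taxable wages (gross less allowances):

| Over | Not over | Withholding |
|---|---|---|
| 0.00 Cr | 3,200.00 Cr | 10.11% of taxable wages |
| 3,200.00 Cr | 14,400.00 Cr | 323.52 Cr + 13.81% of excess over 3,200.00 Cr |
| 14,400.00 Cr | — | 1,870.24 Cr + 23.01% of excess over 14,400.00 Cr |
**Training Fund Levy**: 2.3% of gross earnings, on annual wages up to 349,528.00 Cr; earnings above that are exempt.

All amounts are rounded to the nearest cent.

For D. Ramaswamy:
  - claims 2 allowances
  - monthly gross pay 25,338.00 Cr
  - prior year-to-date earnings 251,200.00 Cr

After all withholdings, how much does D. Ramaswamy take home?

20,662.68 Cr

Territorial Income Tax: taxable = 25,338.00 Cr − 2×640.00 Cr = 24,058.00 Cr
  1,870.24 Cr + 23.01% × (24,058.00 Cr − 14,400.00 Cr) = 1,870.24 Cr + 23.01% × 9,658.00 Cr = 4,092.55 Cr
Training Fund Levy: 2.3% × 25,338.00 Cr = 582.77 Cr
Total withheld: 4,092.55 Cr + 582.77 Cr = 4,675.32 Cr
Net pay: 25,338.00 Cr − 4,675.32 Cr = 20,662.68 Cr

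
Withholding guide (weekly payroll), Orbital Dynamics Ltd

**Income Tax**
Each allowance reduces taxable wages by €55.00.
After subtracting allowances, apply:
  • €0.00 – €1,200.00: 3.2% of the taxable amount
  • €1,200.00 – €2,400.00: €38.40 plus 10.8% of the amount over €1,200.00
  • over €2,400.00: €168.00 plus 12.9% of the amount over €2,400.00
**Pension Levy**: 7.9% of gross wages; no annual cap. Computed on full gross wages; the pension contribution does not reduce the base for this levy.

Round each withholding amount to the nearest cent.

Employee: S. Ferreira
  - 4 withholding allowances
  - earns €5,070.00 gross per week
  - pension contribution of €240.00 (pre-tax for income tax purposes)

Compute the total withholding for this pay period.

€853.62

Income Tax: taxable = €5,070.00 − €240.00 − 4×€55.00 = €4,610.00
  €168.00 + 12.9% × (€4,610.00 − €2,400.00) = €168.00 + 12.9% × €2,210.00 = €453.09
Pension Levy: 7.9% × €5,070.00 = €400.53
Total: €453.09 + €400.53 = €853.62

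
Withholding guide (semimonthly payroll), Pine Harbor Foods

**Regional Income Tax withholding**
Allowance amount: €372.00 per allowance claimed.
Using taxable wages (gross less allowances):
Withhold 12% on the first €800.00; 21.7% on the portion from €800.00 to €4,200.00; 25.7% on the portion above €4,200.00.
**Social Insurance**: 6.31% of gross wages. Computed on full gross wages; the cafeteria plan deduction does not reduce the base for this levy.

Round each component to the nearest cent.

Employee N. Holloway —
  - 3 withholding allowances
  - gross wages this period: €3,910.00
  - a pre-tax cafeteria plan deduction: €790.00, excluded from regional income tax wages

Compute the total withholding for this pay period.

Regional Income Tax: taxable = €3,910.00 − €790.00 − 3×€372.00 = €2,004.00
  €96.00 + 21.7% × (€2,004.00 − €800.00) = €96.00 + 21.7% × €1,204.00 = €357.27
Social Insurance: 6.31% × €3,910.00 = €246.72
Total: €357.27 + €246.72 = €603.99

€603.99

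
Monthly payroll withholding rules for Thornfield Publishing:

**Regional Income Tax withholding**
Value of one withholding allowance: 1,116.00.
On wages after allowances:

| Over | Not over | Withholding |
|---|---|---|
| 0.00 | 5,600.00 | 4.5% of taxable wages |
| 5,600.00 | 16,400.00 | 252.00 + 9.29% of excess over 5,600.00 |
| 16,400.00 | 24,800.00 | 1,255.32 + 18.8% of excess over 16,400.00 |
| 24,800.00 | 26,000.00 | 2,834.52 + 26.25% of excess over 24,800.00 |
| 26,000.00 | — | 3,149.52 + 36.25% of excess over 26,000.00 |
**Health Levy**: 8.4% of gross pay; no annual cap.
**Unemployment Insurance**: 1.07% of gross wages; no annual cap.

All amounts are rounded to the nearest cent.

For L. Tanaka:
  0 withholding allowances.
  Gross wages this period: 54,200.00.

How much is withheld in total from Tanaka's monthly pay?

Regional Income Tax: taxable = 54,200.00
  3,149.52 + 36.25% × (54,200.00 − 26,000.00) = 3,149.52 + 36.25% × 28,200.00 = 13,372.02
Health Levy: 8.4% × 54,200.00 = 4,552.80
Unemployment Insurance: 1.07% × 54,200.00 = 579.94
Total: 13,372.02 + 4,552.80 + 579.94 = 18,504.76

18,504.76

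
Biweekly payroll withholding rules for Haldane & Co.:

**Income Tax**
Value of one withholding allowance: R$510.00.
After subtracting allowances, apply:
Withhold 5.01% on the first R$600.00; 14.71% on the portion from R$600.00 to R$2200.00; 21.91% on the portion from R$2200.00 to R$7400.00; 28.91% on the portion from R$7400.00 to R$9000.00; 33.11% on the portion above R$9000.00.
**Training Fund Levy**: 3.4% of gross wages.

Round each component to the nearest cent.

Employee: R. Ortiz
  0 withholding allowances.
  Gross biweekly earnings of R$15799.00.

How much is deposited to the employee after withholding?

R$11143.38

Income Tax: taxable = R$15799.00
  R$1867.30 + 33.11% × (R$15799.00 − R$9000.00) = R$1867.30 + 33.11% × R$6799.00 = R$4118.45
Training Fund Levy: 3.4% × R$15799.00 = R$537.17
Total withheld: R$4118.45 + R$537.17 = R$4655.62
Net pay: R$15799.00 − R$4655.62 = R$11143.38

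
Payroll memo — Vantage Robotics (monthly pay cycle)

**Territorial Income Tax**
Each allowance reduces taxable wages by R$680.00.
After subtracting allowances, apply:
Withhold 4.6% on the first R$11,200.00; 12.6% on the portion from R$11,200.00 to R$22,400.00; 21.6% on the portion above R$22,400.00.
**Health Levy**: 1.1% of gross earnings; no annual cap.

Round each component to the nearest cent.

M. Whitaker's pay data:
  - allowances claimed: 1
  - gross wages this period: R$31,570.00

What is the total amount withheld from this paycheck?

R$4,107.51

Territorial Income Tax: taxable = R$31,570.00 − 1×R$680.00 = R$30,890.00
  R$1,926.40 + 21.6% × (R$30,890.00 − R$22,400.00) = R$1,926.40 + 21.6% × R$8,490.00 = R$3,760.24
Health Levy: 1.1% × R$31,570.00 = R$347.27
Total: R$3,760.24 + R$347.27 = R$4,107.51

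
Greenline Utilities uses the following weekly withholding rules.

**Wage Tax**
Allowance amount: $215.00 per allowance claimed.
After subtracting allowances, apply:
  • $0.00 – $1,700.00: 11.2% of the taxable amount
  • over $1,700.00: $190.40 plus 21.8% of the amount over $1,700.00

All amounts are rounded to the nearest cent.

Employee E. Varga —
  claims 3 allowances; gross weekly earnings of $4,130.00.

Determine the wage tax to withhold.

$579.53

Wage Tax: taxable = $4,130.00 − 3×$215.00 = $3,485.00
  $190.40 + 21.8% × ($3,485.00 − $1,700.00) = $190.40 + 21.8% × $1,785.00 = $579.53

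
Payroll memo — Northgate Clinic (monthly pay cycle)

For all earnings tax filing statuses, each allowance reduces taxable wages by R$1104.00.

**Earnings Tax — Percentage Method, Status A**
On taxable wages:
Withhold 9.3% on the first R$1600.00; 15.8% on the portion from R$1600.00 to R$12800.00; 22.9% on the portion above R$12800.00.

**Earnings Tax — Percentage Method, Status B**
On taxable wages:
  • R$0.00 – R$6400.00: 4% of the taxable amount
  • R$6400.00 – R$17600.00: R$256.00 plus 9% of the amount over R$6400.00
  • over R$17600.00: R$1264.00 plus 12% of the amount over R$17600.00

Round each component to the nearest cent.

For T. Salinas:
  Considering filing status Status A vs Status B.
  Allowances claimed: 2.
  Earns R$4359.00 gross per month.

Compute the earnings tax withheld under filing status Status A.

R$235.86

Earnings Tax (Status A): taxable = R$4359.00 − 2×R$1104.00 = R$2151.00
  R$148.80 + 15.8% × (R$2151.00 − R$1600.00) = R$148.80 + 15.8% × R$551.00 = R$235.86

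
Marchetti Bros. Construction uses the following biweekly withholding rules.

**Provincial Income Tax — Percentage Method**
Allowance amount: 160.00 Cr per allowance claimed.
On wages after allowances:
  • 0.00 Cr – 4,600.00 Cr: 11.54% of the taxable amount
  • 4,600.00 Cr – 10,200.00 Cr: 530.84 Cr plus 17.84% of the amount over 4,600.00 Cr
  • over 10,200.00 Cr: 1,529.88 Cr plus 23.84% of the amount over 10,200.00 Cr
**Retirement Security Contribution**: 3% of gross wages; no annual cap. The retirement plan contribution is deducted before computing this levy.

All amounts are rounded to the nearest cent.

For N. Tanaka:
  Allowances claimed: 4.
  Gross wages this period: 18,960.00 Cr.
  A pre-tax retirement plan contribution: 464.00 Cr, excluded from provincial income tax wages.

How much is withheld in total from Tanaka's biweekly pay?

3,909.95 Cr

Provincial Income Tax: taxable = 18,960.00 Cr − 464.00 Cr − 4×160.00 Cr = 17,856.00 Cr
  1,529.88 Cr + 23.84% × (17,856.00 Cr − 10,200.00 Cr) = 1,529.88 Cr + 23.84% × 7,656.00 Cr = 3,355.07 Cr
Retirement Security Contribution: 3% × 18,496.00 Cr = 554.88 Cr
Total: 3,355.07 Cr + 554.88 Cr = 3,909.95 Cr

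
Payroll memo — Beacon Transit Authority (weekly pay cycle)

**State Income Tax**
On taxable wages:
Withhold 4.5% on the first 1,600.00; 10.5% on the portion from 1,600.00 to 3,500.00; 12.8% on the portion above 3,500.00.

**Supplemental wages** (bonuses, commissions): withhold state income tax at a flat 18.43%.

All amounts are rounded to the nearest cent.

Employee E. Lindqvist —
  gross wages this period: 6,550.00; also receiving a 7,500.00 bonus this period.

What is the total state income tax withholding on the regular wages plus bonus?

2,044.15

State Income Tax: taxable = 6,550.00
  271.50 + 12.8% × (6,550.00 − 3,500.00) = 271.50 + 12.8% × 3,050.00 = 661.90
Supplemental (18.43% flat on bonus): 18.43% × 7,500.00 = 1,382.25
Total state income tax: 661.90 + 1,382.25 = 2,044.15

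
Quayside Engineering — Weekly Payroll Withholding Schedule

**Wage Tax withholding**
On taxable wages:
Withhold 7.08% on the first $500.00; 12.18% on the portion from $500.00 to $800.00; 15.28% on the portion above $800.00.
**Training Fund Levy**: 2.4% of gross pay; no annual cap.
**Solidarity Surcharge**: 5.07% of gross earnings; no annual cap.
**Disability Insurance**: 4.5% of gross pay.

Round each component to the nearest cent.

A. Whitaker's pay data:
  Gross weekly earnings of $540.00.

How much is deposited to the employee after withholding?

$435.09

Wage Tax: taxable = $540.00
  $35.40 + 12.18% × ($540.00 − $500.00) = $35.40 + 12.18% × $40.00 = $40.27
Training Fund Levy: 2.4% × $540.00 = $12.96
Solidarity Surcharge: 5.07% × $540.00 = $27.38
Disability Insurance: 4.5% × $540.00 = $24.30
Total withheld: $40.27 + $12.96 + $27.38 + $24.30 = $104.91
Net pay: $540.00 − $104.91 = $435.09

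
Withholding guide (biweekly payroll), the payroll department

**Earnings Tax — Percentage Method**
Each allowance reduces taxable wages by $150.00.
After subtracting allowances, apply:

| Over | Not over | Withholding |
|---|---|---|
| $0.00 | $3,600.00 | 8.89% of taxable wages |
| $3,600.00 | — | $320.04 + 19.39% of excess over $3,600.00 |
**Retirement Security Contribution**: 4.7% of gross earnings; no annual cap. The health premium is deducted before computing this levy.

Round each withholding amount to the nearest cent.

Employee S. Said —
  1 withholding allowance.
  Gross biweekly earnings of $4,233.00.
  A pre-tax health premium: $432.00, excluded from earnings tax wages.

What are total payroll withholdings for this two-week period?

$508.58

Earnings Tax: taxable = $4,233.00 − $432.00 − 1×$150.00 = $3,651.00
  $320.04 + 19.39% × ($3,651.00 − $3,600.00) = $320.04 + 19.39% × $51.00 = $329.93
Retirement Security Contribution: 4.7% × $3,801.00 = $178.65
Total: $329.93 + $178.65 = $508.58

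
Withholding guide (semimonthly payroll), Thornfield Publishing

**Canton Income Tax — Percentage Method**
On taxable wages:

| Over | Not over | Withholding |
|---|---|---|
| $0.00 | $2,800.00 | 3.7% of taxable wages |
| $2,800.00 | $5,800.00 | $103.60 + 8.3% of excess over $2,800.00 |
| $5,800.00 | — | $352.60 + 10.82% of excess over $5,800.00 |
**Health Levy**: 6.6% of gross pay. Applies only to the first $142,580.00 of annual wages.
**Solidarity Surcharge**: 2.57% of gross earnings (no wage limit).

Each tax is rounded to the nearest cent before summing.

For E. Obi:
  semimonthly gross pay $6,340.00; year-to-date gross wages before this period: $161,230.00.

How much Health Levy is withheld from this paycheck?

Health Levy: YTD $161,230.00 ≥ cap $142,580.00 → $0.00

$0.00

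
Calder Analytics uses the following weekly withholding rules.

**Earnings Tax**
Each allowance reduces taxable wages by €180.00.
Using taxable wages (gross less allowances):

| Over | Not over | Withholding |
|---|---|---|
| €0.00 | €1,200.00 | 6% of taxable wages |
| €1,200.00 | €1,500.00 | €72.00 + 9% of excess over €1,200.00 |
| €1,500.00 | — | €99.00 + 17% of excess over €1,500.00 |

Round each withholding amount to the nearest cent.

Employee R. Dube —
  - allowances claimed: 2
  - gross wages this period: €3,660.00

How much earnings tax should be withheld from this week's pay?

Earnings Tax: taxable = €3,660.00 − 2×€180.00 = €3,300.00
  €99.00 + 17% × (€3,300.00 − €1,500.00) = €99.00 + 17% × €1,800.00 = €405.00

€405.00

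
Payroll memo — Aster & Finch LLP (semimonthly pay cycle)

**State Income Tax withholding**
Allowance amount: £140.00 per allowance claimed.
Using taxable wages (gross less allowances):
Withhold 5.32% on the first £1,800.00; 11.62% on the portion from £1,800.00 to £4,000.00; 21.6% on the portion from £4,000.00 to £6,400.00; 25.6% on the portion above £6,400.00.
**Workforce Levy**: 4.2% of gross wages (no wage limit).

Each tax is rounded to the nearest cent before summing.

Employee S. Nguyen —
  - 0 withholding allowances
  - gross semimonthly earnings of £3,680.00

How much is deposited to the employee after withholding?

State Income Tax: taxable = £3,680.00
  £95.76 + 11.62% × (£3,680.00 − £1,800.00) = £95.76 + 11.62% × £1,880.00 = £314.22
Workforce Levy: 4.2% × £3,680.00 = £154.56
Total withheld: £314.22 + £154.56 = £468.78
Net pay: £3,680.00 − £468.78 = £3,211.22

£3,211.22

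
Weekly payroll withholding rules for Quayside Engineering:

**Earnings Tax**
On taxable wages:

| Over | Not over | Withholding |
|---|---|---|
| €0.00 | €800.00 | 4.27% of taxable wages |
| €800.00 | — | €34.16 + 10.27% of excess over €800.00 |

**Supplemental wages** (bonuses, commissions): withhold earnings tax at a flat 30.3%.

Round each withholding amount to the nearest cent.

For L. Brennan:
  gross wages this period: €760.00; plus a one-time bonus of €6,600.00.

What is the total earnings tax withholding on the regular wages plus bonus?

€2,032.25

Earnings Tax: taxable = €760.00
  4.27% × €760.00 = €32.45
Supplemental (30.3% flat on bonus): 30.3% × €6,600.00 = €1,999.80
Total earnings tax: €32.45 + €1,999.80 = €2,032.25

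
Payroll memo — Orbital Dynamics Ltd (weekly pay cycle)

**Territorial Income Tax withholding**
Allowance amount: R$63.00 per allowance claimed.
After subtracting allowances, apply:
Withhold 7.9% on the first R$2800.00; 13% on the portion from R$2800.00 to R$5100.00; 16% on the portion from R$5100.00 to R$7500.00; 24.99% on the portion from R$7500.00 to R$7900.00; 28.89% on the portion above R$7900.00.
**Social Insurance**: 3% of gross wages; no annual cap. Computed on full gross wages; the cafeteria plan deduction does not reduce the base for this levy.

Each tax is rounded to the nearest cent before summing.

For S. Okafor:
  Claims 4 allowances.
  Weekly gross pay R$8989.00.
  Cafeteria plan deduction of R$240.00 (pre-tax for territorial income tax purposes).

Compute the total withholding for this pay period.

Territorial Income Tax: taxable = R$8989.00 − R$240.00 − 4×R$63.00 = R$8497.00
  R$1004.16 + 28.89% × (R$8497.00 − R$7900.00) = R$1004.16 + 28.89% × R$597.00 = R$1176.63
Social Insurance: 3% × R$8989.00 = R$269.67
Total: R$1176.63 + R$269.67 = R$1446.30

R$1446.30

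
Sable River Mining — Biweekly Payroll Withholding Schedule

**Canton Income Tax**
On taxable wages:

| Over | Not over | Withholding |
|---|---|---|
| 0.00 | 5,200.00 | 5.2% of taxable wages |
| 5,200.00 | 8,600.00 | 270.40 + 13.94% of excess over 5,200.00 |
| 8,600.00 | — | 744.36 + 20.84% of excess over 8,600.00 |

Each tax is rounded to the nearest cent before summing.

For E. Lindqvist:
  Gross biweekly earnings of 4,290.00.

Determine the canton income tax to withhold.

Canton Income Tax: taxable = 4,290.00
  5.2% × 4,290.00 = 223.08

223.08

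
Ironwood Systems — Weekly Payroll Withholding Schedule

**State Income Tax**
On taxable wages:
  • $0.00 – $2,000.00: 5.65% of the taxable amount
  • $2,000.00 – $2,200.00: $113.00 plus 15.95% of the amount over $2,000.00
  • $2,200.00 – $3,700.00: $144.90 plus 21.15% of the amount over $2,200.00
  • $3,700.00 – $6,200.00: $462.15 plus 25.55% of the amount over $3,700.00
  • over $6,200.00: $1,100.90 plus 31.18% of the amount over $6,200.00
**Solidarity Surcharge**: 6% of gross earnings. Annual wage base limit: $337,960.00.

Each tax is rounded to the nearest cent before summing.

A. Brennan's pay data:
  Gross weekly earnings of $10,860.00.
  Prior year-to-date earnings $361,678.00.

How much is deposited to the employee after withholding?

State Income Tax: taxable = $10,860.00
  $1,100.90 + 31.18% × ($10,860.00 − $6,200.00) = $1,100.90 + 31.18% × $4,660.00 = $2,553.89
Solidarity Surcharge: YTD $361,678.00 ≥ cap $337,960.00 → $0.00
Total withheld: $2,553.89 + $0.00 = $2,553.89
Net pay: $10,860.00 − $2,553.89 = $8,306.11

$8,306.11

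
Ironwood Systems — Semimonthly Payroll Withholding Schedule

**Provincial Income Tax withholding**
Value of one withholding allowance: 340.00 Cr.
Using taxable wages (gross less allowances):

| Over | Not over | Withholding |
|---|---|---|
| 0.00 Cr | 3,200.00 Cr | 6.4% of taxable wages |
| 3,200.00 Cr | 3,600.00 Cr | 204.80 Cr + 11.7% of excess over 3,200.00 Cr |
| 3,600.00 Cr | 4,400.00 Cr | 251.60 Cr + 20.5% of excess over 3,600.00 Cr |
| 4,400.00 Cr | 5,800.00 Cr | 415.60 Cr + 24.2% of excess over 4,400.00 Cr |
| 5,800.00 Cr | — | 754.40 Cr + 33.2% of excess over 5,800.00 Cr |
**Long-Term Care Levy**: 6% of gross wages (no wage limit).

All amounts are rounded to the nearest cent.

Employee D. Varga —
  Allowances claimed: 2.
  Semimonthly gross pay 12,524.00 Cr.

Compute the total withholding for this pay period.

Provincial Income Tax: taxable = 12,524.00 Cr − 2×340.00 Cr = 11,844.00 Cr
  754.40 Cr + 33.2% × (11,844.00 Cr − 5,800.00 Cr) = 754.40 Cr + 33.2% × 6,044.00 Cr = 2,761.01 Cr
Long-Term Care Levy: 6% × 12,524.00 Cr = 751.44 Cr
Total: 2,761.01 Cr + 751.44 Cr = 3,512.45 Cr

3,512.45 Cr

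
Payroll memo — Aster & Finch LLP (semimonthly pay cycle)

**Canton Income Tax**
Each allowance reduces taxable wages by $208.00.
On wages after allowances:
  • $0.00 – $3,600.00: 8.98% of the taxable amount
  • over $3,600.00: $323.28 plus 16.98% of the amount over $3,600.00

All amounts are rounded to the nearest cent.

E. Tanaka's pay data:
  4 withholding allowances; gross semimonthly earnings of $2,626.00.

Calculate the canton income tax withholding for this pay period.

Canton Income Tax: taxable = $2,626.00 − 4×$208.00 = $1,794.00
  8.98% × $1,794.00 = $161.10

$161.10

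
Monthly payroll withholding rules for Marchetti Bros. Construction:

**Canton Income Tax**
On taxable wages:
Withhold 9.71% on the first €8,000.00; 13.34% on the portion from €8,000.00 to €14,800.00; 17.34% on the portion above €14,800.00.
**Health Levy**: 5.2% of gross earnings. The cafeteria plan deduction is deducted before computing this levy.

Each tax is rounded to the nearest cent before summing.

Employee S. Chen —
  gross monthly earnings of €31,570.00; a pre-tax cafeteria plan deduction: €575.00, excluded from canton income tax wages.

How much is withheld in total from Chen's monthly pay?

Canton Income Tax: taxable = €31,570.00 − €575.00 = €30,995.00
  €1,683.92 + 17.34% × (€30,995.00 − €14,800.00) = €1,683.92 + 17.34% × €16,195.00 = €4,492.13
Health Levy: 5.2% × €30,995.00 = €1,611.74
Total: €4,492.13 + €1,611.74 = €6,103.87

€6,103.87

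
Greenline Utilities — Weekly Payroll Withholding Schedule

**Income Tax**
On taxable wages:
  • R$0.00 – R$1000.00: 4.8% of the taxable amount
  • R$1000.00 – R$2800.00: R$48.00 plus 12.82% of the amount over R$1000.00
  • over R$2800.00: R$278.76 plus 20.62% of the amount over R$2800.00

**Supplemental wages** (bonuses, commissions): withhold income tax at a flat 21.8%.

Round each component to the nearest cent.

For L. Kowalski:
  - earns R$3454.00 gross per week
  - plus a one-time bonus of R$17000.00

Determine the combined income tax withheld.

R$4119.61

Income Tax: taxable = R$3454.00
  R$278.76 + 20.62% × (R$3454.00 − R$2800.00) = R$278.76 + 20.62% × R$654.00 = R$413.61
Supplemental (21.8% flat on bonus): 21.8% × R$17000.00 = R$3706.00
Total income tax: R$413.61 + R$3706.00 = R$4119.61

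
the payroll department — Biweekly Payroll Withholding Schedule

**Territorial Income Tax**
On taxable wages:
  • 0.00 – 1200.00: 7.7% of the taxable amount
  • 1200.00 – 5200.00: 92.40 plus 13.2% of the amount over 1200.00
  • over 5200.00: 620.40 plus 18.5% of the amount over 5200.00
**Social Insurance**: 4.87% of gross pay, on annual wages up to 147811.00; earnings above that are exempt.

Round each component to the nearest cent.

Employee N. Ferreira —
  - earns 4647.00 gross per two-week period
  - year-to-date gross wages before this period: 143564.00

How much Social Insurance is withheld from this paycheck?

206.83

Social Insurance: cap 147811.00 − YTD 143564.00 = 4247.00 subject; 4.87% × 4247.00 = 206.83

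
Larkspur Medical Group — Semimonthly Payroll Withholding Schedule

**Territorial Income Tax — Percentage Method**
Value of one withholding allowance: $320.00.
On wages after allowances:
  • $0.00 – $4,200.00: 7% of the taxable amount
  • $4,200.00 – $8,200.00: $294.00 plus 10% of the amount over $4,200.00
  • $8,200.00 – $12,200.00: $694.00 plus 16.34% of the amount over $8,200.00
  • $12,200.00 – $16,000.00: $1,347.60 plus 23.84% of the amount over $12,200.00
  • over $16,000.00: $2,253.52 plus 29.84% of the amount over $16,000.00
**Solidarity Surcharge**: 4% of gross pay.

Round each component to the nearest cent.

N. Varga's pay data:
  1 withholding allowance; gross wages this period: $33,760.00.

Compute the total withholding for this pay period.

$8,808.02

Territorial Income Tax: taxable = $33,760.00 − 1×$320.00 = $33,440.00
  $2,253.52 + 29.84% × ($33,440.00 − $16,000.00) = $2,253.52 + 29.84% × $17,440.00 = $7,457.62
Solidarity Surcharge: 4% × $33,760.00 = $1,350.40
Total: $7,457.62 + $1,350.40 = $8,808.02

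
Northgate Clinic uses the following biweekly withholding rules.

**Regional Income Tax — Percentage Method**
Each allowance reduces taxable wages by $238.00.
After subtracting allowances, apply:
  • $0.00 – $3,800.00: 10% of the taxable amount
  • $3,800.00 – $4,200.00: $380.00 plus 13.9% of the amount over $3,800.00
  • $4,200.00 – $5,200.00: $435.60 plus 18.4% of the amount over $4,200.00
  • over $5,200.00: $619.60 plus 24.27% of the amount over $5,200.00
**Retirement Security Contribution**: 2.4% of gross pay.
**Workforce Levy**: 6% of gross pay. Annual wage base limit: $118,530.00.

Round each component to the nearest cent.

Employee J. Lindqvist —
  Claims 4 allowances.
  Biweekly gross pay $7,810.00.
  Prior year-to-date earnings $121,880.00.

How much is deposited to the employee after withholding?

$6,600.56

Regional Income Tax: taxable = $7,810.00 − 4×$238.00 = $6,858.00
  $619.60 + 24.27% × ($6,858.00 − $5,200.00) = $619.60 + 24.27% × $1,658.00 = $1,022.00
Retirement Security Contribution: 2.4% × $7,810.00 = $187.44
Workforce Levy: YTD $121,880.00 ≥ cap $118,530.00 → $0.00
Total withheld: $1,022.00 + $187.44 + $0.00 = $1,209.44
Net pay: $7,810.00 − $1,209.44 = $6,600.56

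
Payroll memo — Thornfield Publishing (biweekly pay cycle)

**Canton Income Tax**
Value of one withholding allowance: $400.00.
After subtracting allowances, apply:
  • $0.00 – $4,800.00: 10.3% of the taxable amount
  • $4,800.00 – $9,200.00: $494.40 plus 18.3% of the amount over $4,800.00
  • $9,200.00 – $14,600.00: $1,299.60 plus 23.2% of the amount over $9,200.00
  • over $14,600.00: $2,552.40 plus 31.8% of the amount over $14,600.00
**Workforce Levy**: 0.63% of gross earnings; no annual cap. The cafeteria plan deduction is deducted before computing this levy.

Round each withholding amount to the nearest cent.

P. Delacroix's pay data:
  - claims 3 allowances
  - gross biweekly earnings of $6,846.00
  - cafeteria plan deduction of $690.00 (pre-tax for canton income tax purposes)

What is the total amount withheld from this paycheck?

$561.73

Canton Income Tax: taxable = $6,846.00 − $690.00 − 3×$400.00 = $4,956.00
  $494.40 + 18.3% × ($4,956.00 − $4,800.00) = $494.40 + 18.3% × $156.00 = $522.95
Workforce Levy: 0.63% × $6,156.00 = $38.78
Total: $522.95 + $38.78 = $561.73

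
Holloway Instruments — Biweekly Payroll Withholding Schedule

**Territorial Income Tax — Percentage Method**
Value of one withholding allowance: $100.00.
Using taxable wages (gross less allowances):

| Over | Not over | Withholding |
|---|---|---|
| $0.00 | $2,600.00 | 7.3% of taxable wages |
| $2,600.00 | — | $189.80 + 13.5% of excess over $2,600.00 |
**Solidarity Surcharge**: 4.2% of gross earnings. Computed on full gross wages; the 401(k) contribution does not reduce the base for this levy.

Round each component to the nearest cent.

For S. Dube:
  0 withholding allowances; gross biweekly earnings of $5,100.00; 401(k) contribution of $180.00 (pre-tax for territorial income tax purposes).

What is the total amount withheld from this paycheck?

Territorial Income Tax: taxable = $5,100.00 − $180.00 = $4,920.00
  $189.80 + 13.5% × ($4,920.00 − $2,600.00) = $189.80 + 13.5% × $2,320.00 = $503.00
Solidarity Surcharge: 4.2% × $5,100.00 = $214.20
Total: $503.00 + $214.20 = $717.20

$717.20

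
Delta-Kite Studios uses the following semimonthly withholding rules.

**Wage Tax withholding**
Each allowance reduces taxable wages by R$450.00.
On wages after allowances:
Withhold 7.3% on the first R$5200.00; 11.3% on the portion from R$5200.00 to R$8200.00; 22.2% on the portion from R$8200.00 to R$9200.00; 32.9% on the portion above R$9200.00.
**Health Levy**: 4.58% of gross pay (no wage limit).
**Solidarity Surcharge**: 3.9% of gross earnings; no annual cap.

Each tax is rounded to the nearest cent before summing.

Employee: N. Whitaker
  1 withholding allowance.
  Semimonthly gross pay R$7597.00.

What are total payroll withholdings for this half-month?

Wage Tax: taxable = R$7597.00 − 1×R$450.00 = R$7147.00
  R$379.60 + 11.3% × (R$7147.00 − R$5200.00) = R$379.60 + 11.3% × R$1947.00 = R$599.61
Health Levy: 4.58% × R$7597.00 = R$347.94
Solidarity Surcharge: 3.9% × R$7597.00 = R$296.28
Total: R$599.61 + R$347.94 + R$296.28 = R$1243.83

R$1243.83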